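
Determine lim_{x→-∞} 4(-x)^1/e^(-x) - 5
The quotient is an ∞/∞ indeterminate form as x → -∞.
Compare growth rates of the dominant terms (exponentials ≫ polynomials ≫ logarithms), or apply L'Hôpital's rule; the quotient → 0.
Adding the constant: 0 - 5 = -5. Limit = -5.

Final answer: -5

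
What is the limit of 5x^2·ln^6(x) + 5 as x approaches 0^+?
The product is a 0·∞ indeterminate form at x → 0⁺.
Rewrite the product as 5·ln^6(x) / x^(-2) and apply L'Hôpital, or use the standard hierarchy x^(-2) ≫ |ln x|^6 as x → 0⁺.
The indeterminate product → 0, so the limit = 5.

Final answer: 5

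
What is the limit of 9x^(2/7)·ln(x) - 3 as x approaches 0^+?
The product is a 0·∞ indeterminate form at x → 0⁺.
Rewrite the product as 9·ln(x) / x^(-2/7) and apply L'Hôpital, or use the standard hierarchy x^(-2/7) ≫ |ln x| as x → 0⁺.
The indeterminate product → 0, so the limit = -3.

Final answer: -3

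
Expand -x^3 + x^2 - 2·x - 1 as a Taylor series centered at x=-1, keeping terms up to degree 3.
3 - 7·(x + 1) + 4·(x + 1)^2 - (x + 1)^3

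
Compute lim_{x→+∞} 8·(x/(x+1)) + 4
Evaluate the dominant behaviour as x → +∞; each term tends to a finite value or vanishes.
Limit = 12.

Final answer: 12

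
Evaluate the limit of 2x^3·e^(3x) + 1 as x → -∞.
The product is a 0·∞ indeterminate form at x → -∞.
Rewrite the product as 2x^3 / e^(-3x) (an ∞/∞ form) and apply L'Hôpital, or use the standard hierarchy e^(3|x|) ≫ |x^3| as x → -∞.
The indeterminate product → 0, so the limit = 1.

Final answer: 1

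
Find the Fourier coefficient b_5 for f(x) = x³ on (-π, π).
b_5 = (1/π) ∫_{-π}^{π} f(x)·sin(5x) dx.
Evaluate the integral (use parity and integration by parts as needed): b_5 = -12/125 + 2·π^2/5.

Final answer: -12/125 + 2·π^2/5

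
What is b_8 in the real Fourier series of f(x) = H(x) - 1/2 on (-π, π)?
b_8 = (1/π) ∫_{-π}^{π} f(x)·sin(8x) dx.
Evaluate the integral (use parity and integration by parts as needed): b_8 = 0.

Final answer: 0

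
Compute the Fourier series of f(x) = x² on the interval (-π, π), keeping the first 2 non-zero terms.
-4·cos(x) + π^2/3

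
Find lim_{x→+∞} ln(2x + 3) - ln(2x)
This is an ∞ − ∞ indeterminate form.
Combine the logarithms: ln(2x+3) − ln(2x) = ln((2x+3)/(2x)) = ln(1 + 3/(2x)) → ln(1) = 0.
Limit = 0.

Final answer: 0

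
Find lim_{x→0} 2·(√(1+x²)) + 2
Direct substitution at x = 0 gives 4.

Final answer: 4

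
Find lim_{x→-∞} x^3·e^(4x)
This is a 0·∞ indeterminate form at x → -∞.
Rewrite the product as x^3 / e^(-4x) (an ∞/∞ form) and apply L'Hôpital, or use the standard hierarchy e^(4|x|) ≫ |x^3| as x → -∞.
The indeterminate product → 0, so the limit = 0.

Final answer: 0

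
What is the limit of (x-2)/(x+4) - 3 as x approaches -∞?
Evaluate the dominant behaviour as x → -∞; each term tends to a finite value or vanishes.
Limit = -2.

Final answer: -2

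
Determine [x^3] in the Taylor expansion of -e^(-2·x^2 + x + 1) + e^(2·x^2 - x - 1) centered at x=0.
-13·e^(-1)/6 + 11·e/6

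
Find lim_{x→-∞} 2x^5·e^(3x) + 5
The product is a 0·∞ indeterminate form at x → -∞.
Rewrite the product as 2x^5 / e^(-3x) (an ∞/∞ form) and apply L'Hôpital, or use the standard hierarchy e^(3|x|) ≫ |x^5| as x → -∞.
The indeterminate product → 0, so the limit = 5.

Final answer: 5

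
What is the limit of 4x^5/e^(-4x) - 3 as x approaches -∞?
The quotient is an ∞/∞ indeterminate form as x → -∞.
Compare growth rates of the dominant terms (exponentials ≫ polynomials ≫ logarithms), or apply L'Hôpital's rule; the quotient → 0.
Adding the constant: 0 - 3 = -3. Limit = -3.

Final answer: -3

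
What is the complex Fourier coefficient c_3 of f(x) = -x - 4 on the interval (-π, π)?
Compute the real Fourier coefficients first: a_3 = 0, b_3 = -2/3.
Then c_3 = (a_3 − i·b_3)/2 = i/3.

Final answer: i/3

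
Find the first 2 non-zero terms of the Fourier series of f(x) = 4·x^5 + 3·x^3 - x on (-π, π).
(-154·π^2 + 8·π^4 + 922)·sin(x) + (-4·π^4 - 49/2 + 17·π^2)·sin(2·x)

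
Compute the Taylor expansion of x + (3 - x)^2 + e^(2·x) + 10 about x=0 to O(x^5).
2·x^4/3 + 4·x^3/3 + 3·x^2 - 3·x + 20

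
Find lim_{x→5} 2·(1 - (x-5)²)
Direct substitution at x = 5 gives 2.

Final answer: 2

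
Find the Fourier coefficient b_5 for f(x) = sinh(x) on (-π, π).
b_5 = (1/π) ∫_{-π}^{π} f(x)·sin(5x) dx.
Evaluate the integral (use parity and integration by parts as needed): b_5 = 5·sinh(π)/(13·π).

Final answer: 5·sinh(π)/(13·π)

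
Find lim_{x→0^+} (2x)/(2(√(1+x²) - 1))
Both numerator and denominator → 0 as x → 0^+; this is a 0/0 indeterminate form.
Expand each to leading order near x = 0: numerator ~ 2·x, denominator ~ x^2.
The limit of the ratio is ∞.

Final answer: ∞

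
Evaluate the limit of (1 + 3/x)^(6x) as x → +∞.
As x → +∞: write (1 + 3/x)^(6x) = ((1 + 3/x)^x)^6 → (e^3)^6 = e^18.
Limit = e^(18).

Final answer: e^(18)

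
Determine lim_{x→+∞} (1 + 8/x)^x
As x → +∞: this is the defining limit (1 + 8/x)^x → e^8.
Limit = e^(8).

Final answer: e^(8)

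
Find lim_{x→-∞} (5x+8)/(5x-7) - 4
Evaluate the dominant behaviour as x → -∞; each term tends to a finite value or vanishes.
Limit = -3.

Final answer: -3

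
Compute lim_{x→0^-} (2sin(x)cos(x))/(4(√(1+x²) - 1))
Both numerator and denominator → 0 as x → 0^-; this is a 0/0 indeterminate form.
Expand each to leading order near x = 0: numerator ~ 2·x, denominator ~ 2·x^2.
The limit of the ratio is -∞.

Final answer: -∞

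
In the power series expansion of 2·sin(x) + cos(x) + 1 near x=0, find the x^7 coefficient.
Expand to order 7: 2·sin(x) + cos(x) + 1 = -x^7/2520 - x^6/720 + x^5/60 + x^4/24 - x^3/3 - x^2/2 + 2·x + 2 + O(x^8).
The coefficient of x^7 is -1/2520.

Final answer: -1/2520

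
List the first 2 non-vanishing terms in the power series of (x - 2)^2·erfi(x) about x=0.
-8·x^2/√(π) + 8·x/√(π)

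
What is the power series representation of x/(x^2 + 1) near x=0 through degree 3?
-x^3 + x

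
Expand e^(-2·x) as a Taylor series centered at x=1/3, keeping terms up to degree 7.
e^(-2/3) - 2·e^(-2/3)·(x - 1/3) + 2·e^(-2/3)·(x - 1/3)^2 - 4·e^(-2/3)·(x - 1/3)^3/3 + 2·e^(-2/3)·(x - 1/3)^4/3 - 4·e^(-2/3)·(x - 1/3)^5/15 + 4·e^(-2/3)·(x - 1/3)^6/45 - 8·e^(-2/3)·(x - 1/3)^7/315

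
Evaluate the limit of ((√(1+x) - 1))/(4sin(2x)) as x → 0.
Both numerator and denominator → 0 as x → 0; this is a 0/0 indeterminate form.
Expand each to leading order near x = 0: numerator ~ x/2, denominator ~ 8·x.
The limit of the ratio is 1/16.

Final answer: 1/16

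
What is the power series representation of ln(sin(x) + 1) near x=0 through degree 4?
-x^4/12 + x^3/6 - x^2/2 + x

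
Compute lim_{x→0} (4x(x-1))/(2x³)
Both numerator and denominator → 0 as x → 0; this is a 0/0 indeterminate form.
Expand each to leading order near x = 0: numerator ~ -4·x, denominator ~ 2·x^3.
The limit of the ratio is -∞.

Final answer: -∞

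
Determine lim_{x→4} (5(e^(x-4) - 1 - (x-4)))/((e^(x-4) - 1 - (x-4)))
Both numerator and denominator → 0 as x → 4; this is a 0/0 indeterminate form.
Expand each to leading order near x = 4: numerator ~ 5·(x - 4)^2/2, denominator ~ (x - 4)^2/2.
The limit of the ratio is 5.

Final answer: 5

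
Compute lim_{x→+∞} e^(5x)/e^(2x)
This is an ∞/∞ indeterminate form as x → +∞.
Rewrite e^(5x)/e^(2x) = e^((5−2)x) = e^(3x); the exponent coefficient is 3 > 0 so e^(3x) → ∞.
Limit = ∞.

Final answer: ∞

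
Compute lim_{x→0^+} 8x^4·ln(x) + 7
The product is a 0·∞ indeterminate form at x → 0⁺.
Rewrite the product as 8·ln(x) / x^(-4) and apply L'Hôpital, or use the standard hierarchy x^(-4) ≫ |ln x| as x → 0⁺.
The indeterminate product → 0, so the limit = 7.

Final answer: 7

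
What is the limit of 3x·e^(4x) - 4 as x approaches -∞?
The product is a 0·∞ indeterminate form at x → -∞.
Rewrite the product as 3x / e^(-4x) (an ∞/∞ form) and apply L'Hôpital, or use the standard hierarchy e^(4|x|) ≫ |x| as x → -∞.
The indeterminate product → 0, so the limit = -4.

Final answer: -4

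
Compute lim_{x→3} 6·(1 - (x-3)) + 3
Direct substitution at x = 3 gives 9.

Final answer: 9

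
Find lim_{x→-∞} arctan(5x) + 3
Evaluate the dominant behaviour as x → -∞; each term tends to a finite value or vanishes.
Limit = 3 - π/2.

Final answer: 3 - π/2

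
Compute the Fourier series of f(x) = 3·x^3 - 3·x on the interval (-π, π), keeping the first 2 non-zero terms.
(-42 + 6·π^2)·sin(x) + (15/2 - 3·π^2)·sin(2·x)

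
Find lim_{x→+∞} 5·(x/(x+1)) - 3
Evaluate the dominant behaviour as x → +∞; each term tends to a finite value or vanishes.
Limit = 2.

Final answer: 2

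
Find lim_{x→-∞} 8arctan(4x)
Evaluate the dominant behaviour as x → -∞; each term tends to a finite value or vanishes.
Limit = -4·π.

Final answer: -4·π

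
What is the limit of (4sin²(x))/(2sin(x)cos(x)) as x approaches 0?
Both numerator and denominator → 0 as x → 0; this is a 0/0 indeterminate form.
Expand each to leading order near x = 0: numerator ~ 4·x^2, denominator ~ 2·x.
The limit of the ratio is 0.

Final answer: 0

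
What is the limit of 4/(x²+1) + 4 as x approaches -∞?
Evaluate the dominant behaviour as x → -∞; each term tends to a finite value or vanishes.
Limit = 4.

Final answer: 4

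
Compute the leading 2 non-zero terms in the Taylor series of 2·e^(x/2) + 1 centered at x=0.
x + 3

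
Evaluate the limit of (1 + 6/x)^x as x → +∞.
As x → +∞: this is the defining limit (1 + 6/x)^x → e^6.
Limit = e^(6).

Final answer: e^(6)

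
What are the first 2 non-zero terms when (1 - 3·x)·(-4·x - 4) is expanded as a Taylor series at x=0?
8·x - 4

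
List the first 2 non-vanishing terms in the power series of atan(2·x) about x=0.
-8·x^3/3 + 2·x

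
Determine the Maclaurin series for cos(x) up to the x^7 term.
-x^6/720 + x^4/24 - x^2/2 + 1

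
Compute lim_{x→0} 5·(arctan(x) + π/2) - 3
Direct substitution at x = 0 gives -3 + 5·π/2.

Final answer: -3 + 5·π/2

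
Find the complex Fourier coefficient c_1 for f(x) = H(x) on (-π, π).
Compute the real Fourier coefficients first: a_1 = 0, b_1 = 2/π.
Then c_1 = (a_1 − i·b_1)/2 = -i/π.

Final answer: -i/π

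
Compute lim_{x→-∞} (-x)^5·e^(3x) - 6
The product is a 0·∞ indeterminate form at x → -∞.
Rewrite the product as (-x)^5 / e^(-3x) (an ∞/∞ form) and apply L'Hôpital, or use the standard hierarchy e^(3|x|) ≫ |(-x)^5| as x → -∞.
The indeterminate product → 0, so the limit = -6.

Final answer: -6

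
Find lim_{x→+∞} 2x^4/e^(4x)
This is an ∞/∞ indeterminate form as x → +∞.
The exponential denominator e^(4x) dominates the polynomial numerator (e^x ≫ x^4 as x → ∞), so the quotient → 0.
Limit = 0.

Final answer: 0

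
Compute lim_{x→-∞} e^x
Evaluate the dominant behaviour as x → -∞; each term tends to a finite value or vanishes.
Limit = 0.

Final answer: 0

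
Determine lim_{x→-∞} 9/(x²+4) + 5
Evaluate the dominant behaviour as x → -∞; each term tends to a finite value or vanishes.
Limit = 5.

Final answer: 5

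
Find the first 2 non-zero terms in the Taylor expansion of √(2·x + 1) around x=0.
x + 1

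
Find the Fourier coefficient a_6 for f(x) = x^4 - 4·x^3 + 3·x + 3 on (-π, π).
a_6 = (1/π) ∫_{-π}^{π} f(x)·cos(6x) dx.
Evaluate the integral (use parity and integration by parts as needed): a_6 = -1/27 + 2·π^2/9.

Final answer: -1/27 + 2·π^2/9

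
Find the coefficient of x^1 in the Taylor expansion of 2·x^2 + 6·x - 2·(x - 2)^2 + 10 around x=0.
Expand to order 1: 2·x^2 + 6·x - 2·(x - 2)^2 + 10 = 14·x + 2 + O(x^2).
The coefficient of x^1 is 14.

Final answer: 14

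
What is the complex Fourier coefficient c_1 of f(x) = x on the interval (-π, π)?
Compute the real Fourier coefficients first: a_1 = 0, b_1 = 2.
Then c_1 = (a_1 − i·b_1)/2 = -i.

Final answer: -i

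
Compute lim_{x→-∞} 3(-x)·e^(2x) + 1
The product is a 0·∞ indeterminate form at x → -∞.
Rewrite the product as 3(-x) / e^(-2x) (an ∞/∞ form) and apply L'Hôpital, or use the standard hierarchy e^(2|x|) ≫ |(-x)| as x → -∞.
The indeterminate product → 0, so the limit = 1.

Final answer: 1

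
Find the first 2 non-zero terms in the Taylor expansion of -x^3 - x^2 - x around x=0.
-x^2 - x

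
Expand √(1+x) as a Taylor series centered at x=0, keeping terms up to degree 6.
-21·x^6/1024 + 7·x^5/256 - 5·x^4/128 + x^3/16 - x^2/8 + x/2 + 1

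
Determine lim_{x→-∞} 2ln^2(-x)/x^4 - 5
The quotient is an ∞/∞ indeterminate form as x → -∞.
Compare growth rates of the dominant terms (exponentials ≫ polynomials ≫ logarithms), or apply L'Hôpital's rule; the quotient → 0.
Adding the constant: 0 - 5 = -5. Limit = -5.

Final answer: -5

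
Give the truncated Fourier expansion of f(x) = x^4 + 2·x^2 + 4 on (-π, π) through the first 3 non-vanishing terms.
(40 - 8·π^2)·cos(x) + (-1 + 2·π^2)·cos(2·x) + 4 + 2·π^2/3 + π^4/5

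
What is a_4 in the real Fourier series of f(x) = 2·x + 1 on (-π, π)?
a_4 = (1/π) ∫_{-π}^{π} f(x)·cos(4x) dx.
Evaluate the integral (use parity and integration by parts as needed): a_4 = 0.

Final answer: 0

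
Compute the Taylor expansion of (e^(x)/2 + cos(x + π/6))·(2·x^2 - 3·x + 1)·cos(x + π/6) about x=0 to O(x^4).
x^3·(5/3 - √(3)/4) + x^2·(3/2 + 5·√(3)/4) + x·(-5/2 - √(3)) + √(3)/4 + 3/4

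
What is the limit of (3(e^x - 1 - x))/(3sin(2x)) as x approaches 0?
Both numerator and denominator → 0 as x → 0; this is a 0/0 indeterminate form.
Expand each to leading order near x = 0: numerator ~ 3·x^2/2, denominator ~ 6·x.
The limit of the ratio is 0.

Final answer: 0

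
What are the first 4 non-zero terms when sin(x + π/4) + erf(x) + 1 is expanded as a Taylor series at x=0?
x^3·(-2/(3·√(π)) - √(2)/12) - √(2)·x^2/4 + x·(√(2)/2 + 2/√(π)) + √(2)/2 + 1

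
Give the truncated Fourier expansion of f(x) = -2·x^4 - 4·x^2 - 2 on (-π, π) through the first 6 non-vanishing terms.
(-80 + 16·π^2)·cos(x) + (2 - 4·π^2)·cos(2·x) + (16/27 + 16·π^2/9)·cos(3·x) + (-π^2 - 5/8)·cos(4·x) + (304/625 + 16·π^2/25)·cos(5·x) - 2·π^4/5 - 4·π^2/3 - 2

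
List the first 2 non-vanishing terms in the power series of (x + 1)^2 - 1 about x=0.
x^2 + 2·x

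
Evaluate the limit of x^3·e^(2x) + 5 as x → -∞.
The product is a 0·∞ indeterminate form at x → -∞.
Rewrite the product as x^3 / e^(-2x) (an ∞/∞ form) and apply L'Hôpital, or use the standard hierarchy e^(2|x|) ≫ |x^3| as x → -∞.
The indeterminate product → 0, so the limit = 5.

Final answer: 5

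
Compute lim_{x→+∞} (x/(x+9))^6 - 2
As x → +∞: x/(x+9) = 1/(1 + 9/x) → 1, and the 6th power of a limit-1 base also → 1; with the additive constant, 1 - 2 = -1.
Limit = -1.

Final answer: -1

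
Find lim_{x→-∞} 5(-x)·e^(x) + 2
The product is a 0·∞ indeterminate form at x → -∞.
Rewrite the product as 5(-x) / e^(-x) (an ∞/∞ form) and apply L'Hôpital, or use the standard hierarchy e^(|x|) ≫ |(-x)| as x → -∞.
The indeterminate product → 0, so the limit = 2.

Final answer: 2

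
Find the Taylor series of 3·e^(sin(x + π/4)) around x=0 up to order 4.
x^4·(-√(2)·e^(√(2)/2)/8 - e^(√(2)/2)/32) + x^3·(-3·e^(√(2)/2)/4 - √(2)·e^(√(2)/2)/8) + x^2·(-3·√(2)·e^(√(2)/2)/4 + 3·e^(√(2)/2)/4) + 3·√(2)·x·e^(√(2)/2)/2 + 3·e^(√(2)/2)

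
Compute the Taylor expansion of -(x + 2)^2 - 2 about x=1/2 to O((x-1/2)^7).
-33/4 - 5·(x - 1/2) - (x - 1/2)^2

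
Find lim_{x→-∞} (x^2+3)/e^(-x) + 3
The quotient is an ∞/∞ indeterminate form as x → -∞.
Compare growth rates of the dominant terms (exponentials ≫ polynomials ≫ logarithms), or apply L'Hôpital's rule; the quotient → 0.
Adding the constant: 0 + 3 = 3. Limit = 3.

Final answer: 3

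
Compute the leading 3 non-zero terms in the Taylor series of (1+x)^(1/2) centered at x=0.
-x^2/8 + x/2 + 1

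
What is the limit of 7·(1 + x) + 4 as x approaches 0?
Direct substitution at x = 0 gives 11.

Final answer: 11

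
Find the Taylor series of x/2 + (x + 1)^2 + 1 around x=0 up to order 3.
x^2 + 5·x/2 + 2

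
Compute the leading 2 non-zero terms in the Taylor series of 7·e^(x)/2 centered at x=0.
7·x/2 + 7/2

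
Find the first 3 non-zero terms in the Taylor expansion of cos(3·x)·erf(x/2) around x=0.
601·x^5/(160·√(π)) - 55·x^3/(12·√(π)) + x/√(π)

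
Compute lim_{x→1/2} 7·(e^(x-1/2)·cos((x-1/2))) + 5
Direct substitution at x = 1/2 gives 12.

Final answer: 12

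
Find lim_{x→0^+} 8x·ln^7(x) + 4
The product is a 0·∞ indeterminate form at x → 0⁺.
Rewrite the product as 8·ln^7(x) / x^(-1) and apply L'Hôpital, or use the standard hierarchy x^(-1) ≫ |ln x|^7 as x → 0⁺.
The indeterminate product → 0, so the limit = 4.

Final answer: 4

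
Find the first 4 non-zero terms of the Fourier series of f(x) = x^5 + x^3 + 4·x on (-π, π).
(-38·π^2 + 2·π^4 + 236)·sin(x) + (-π^4 - 10 + 4·π^2)·sin(2·x) + (-22·π^2/27 + 260/81 + 2·π^4/3)·sin(3·x) + (-π^4/2 - 131/64 + π^2/8)·sin(4·x)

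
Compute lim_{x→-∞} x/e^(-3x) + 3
The quotient is an ∞/∞ indeterminate form as x → -∞.
Compare growth rates of the dominant terms (exponentials ≫ polynomials ≫ logarithms), or apply L'Hôpital's rule; the quotient → 0.
Adding the constant: 0 + 3 = 3. Limit = 3.

Final answer: 3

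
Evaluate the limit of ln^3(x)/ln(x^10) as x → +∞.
This is an ∞/∞ indeterminate form as x → +∞.
Write ln(x^10) = 10·ln(x), reducing the quotient to ln^2(x)/10 → ∞.
Limit = ∞.

Final answer: ∞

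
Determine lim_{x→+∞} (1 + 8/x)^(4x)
As x → +∞: write (1 + 8/x)^(4x) = ((1 + 8/x)^x)^4 → (e^8)^4 = e^32.
Limit = e^(32).

Final answer: e^(32)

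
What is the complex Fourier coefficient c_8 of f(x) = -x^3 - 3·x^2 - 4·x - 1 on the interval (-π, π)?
Compute the real Fourier coefficients first: a_8 = -3/16, b_8 = 125/128 + π^2/4.
Then c_8 = (a_8 − i·b_8)/2 = -3/32 - i·π^2/8 - 125·i/256.

Final answer: -3/32 - i·π^2/8 - 125·i/256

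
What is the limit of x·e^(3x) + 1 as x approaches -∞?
The product is a 0·∞ indeterminate form at x → -∞.
Rewrite the product as x / e^(-3x) (an ∞/∞ form) and apply L'Hôpital, or use the standard hierarchy e^(3|x|) ≫ |x| as x → -∞.
The indeterminate product → 0, so the limit = 1.

Final answer: 1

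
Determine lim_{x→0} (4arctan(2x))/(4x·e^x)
Both numerator and denominator → 0 as x → 0; this is a 0/0 indeterminate form.
Expand each to leading order near x = 0: numerator ~ 8·x, denominator ~ 4·x.
The limit of the ratio is 2.

Final answer: 2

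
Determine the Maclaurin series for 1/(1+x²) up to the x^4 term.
x^4 - x^2 + 1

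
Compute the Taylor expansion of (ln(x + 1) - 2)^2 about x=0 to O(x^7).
257·x^6/180 - 49·x^5/30 + 23·x^4/12 - 7·x^3/3 + 3·x^2 - 4·x + 4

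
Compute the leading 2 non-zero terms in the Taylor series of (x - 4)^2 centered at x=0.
16 - 8·x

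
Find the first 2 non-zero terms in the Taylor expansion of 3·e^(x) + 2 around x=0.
3·x + 5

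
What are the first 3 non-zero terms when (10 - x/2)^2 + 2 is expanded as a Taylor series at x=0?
x^2/4 - 10·x + 102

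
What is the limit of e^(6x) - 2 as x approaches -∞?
Evaluate the dominant behaviour as x → -∞; each term tends to a finite value or vanishes.
Limit = -2.

Final answer: -2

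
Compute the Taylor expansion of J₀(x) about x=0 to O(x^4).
1 - x^2/4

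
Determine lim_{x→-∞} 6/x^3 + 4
Evaluate the dominant behaviour as x → -∞; each term tends to a finite value or vanishes.
Limit = 4.

Final answer: 4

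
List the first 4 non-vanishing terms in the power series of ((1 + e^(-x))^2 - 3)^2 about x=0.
-82·x^3/3 + 22·x^2 - 8·x + 1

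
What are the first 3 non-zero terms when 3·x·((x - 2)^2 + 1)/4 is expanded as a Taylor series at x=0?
3·x^3/4 - 3·x^2 + 15·x/4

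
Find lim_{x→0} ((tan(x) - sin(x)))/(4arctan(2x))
Both numerator and denominator → 0 as x → 0; this is a 0/0 indeterminate form.
Expand each to leading order near x = 0: numerator ~ x^3/2, denominator ~ 8·x.
The limit of the ratio is 0.

Final answer: 0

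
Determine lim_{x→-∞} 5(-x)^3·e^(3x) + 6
The product is a 0·∞ indeterminate form at x → -∞.
Rewrite the product as 5(-x)^3 / e^(-3x) (an ∞/∞ form) and apply L'Hôpital, or use the standard hierarchy e^(3|x|) ≫ |(-x)^3| as x → -∞.
The indeterminate product → 0, so the limit = 6.

Final answer: 6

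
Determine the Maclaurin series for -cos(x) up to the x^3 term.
x^2/2 - 1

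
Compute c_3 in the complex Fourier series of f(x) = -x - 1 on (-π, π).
Compute the real Fourier coefficients first: a_3 = 0, b_3 = -2/3.
Then c_3 = (a_3 − i·b_3)/2 = i/3.

Final answer: i/3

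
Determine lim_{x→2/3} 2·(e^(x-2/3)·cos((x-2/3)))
Direct substitution at x = 2/3 gives 2.

Final answer: 2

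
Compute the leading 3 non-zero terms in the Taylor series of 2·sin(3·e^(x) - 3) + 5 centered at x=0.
3·x^2 + 6·x + 5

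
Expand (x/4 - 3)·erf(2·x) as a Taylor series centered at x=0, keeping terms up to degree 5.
-96·x^5/(5·√(π)) - 4·x^4/(3·√(π)) + 16·x^3/√(π) + x^2/√(π) - 12·x/√(π)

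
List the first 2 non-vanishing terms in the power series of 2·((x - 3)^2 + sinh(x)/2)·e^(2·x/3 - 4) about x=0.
x·e^(-4) + 18·e^(-4)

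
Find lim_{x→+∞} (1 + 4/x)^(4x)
As x → +∞: write (1 + 4/x)^(4x) = ((1 + 4/x)^x)^4 → (e^4)^4 = e^16.
Limit = e^(16).

Final answer: e^(16)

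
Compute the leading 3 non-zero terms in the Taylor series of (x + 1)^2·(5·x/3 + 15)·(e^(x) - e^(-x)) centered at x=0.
125·x^3/3 + 190·x^2/3 + 30·x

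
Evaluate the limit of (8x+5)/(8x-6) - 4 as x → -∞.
Evaluate the dominant behaviour as x → -∞; each term tends to a finite value or vanishes.
Limit = -3.

Final answer: -3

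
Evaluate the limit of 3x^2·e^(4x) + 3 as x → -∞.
The product is a 0·∞ indeterminate form at x → -∞.
Rewrite the product as 3x^2 / e^(-4x) (an ∞/∞ form) and apply L'Hôpital, or use the standard hierarchy e^(4|x|) ≫ |x^2| as x → -∞.
The indeterminate product → 0, so the limit = 3.

Final answer: 3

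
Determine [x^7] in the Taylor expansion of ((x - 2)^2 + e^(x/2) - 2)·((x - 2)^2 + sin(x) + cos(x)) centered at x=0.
Expand to order 7: ((x - 2)^2 + e^(x/2) - 2)·((x - 2)^2 + sin(x) + cos(x)) = 9127·x^7/645120 + 493·x^6/46080 - 1169·x^5/3840 + 469·x^4/384 - 265·x^3/48 + 141·x^2/8 - 53·x/2 + 15 + O(x^8).
The coefficient of x^7 is 9127/645120.

Final answer: 9127/645120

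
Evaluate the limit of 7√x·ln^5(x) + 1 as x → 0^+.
The product is a 0·∞ indeterminate form at x → 0⁺.
Rewrite the product as 7·ln^5(x) / x^(-1/2) and apply L'Hôpital, or use the standard hierarchy x^(-1/2) ≫ |ln x|^5 as x → 0⁺.
The indeterminate product → 0, so the limit = 1.

Final answer: 1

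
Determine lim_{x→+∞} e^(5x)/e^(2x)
This is an ∞/∞ indeterminate form as x → +∞.
Rewrite e^(5x)/e^(2x) = e^((5−2)x) = e^(3x); the exponent coefficient is 3 > 0 so e^(3x) → ∞.
Limit = ∞.

Final answer: ∞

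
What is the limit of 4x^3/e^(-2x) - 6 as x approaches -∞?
The quotient is an ∞/∞ indeterminate form as x → -∞.
Compare growth rates of the dominant terms (exponentials ≫ polynomials ≫ logarithms), or apply L'Hôpital's rule; the quotient → 0.
Adding the constant: 0 - 6 = -6. Limit = -6.

Final answer: -6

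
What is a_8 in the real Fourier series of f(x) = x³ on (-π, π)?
a_8 = (1/π) ∫_{-π}^{π} f(x)·cos(8x) dx.
Evaluate the integral (use parity and integration by parts as needed): a_8 = 0.

Final answer: 0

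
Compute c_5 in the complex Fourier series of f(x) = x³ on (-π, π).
Compute the real Fourier coefficients first: a_5 = 0, b_5 = -12/125 + 2·π^2/5.
Then c_5 = (a_5 − i·b_5)/2 = -i·π^2/5 + 6·i/125.

Final answer: -i·π^2/5 + 6·i/125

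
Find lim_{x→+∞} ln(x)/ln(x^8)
This is an ∞/∞ indeterminate form as x → +∞.
Write ln(x^8) = 8·ln(x), reducing the quotient to 1/8.
Limit = 1/8.

Final answer: 1/8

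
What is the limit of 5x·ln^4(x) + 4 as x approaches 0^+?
The product is a 0·∞ indeterminate form at x → 0⁺.
Rewrite the product as 5·ln^4(x) / x^(-1) and apply L'Hôpital, or use the standard hierarchy x^(-1) ≫ |ln x|^4 as x → 0⁺.
The indeterminate product → 0, so the limit = 4.

Final answer: 4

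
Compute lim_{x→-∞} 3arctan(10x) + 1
Evaluate the dominant behaviour as x → -∞; each term tends to a finite value or vanishes.
Limit = 1 - 3·π/2.

Final answer: 1 - 3·π/2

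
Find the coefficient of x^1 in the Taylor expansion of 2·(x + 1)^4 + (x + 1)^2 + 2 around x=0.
Expand to order 1: 2·(x + 1)^4 + (x + 1)^2 + 2 = 10·x + 5 + O(x^2).
The coefficient of x^1 is 10.

Final answer: 10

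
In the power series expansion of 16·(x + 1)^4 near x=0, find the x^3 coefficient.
Expand to order 3: 16·(x + 1)^4 = 64·x^3 + 96·x^2 + 64·x + 16 + O(x^4).
The coefficient of x^3 is 64.

Final answer: 64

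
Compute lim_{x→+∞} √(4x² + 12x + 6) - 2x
As x → +∞: multiply by the conjugate to get (12x+6)/(√(4x²+12x+6)+2x); the denominator ~ 4x, so the limit is 12/4 = 3.
Limit = 3.

Final answer: 3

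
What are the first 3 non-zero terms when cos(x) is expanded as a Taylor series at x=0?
x^4/24 - x^2/2 + 1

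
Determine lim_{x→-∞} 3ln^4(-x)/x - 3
The quotient is an ∞/∞ indeterminate form as x → -∞.
Compare growth rates of the dominant terms (exponentials ≫ polynomials ≫ logarithms), or apply L'Hôpital's rule; the quotient → 0.
Adding the constant: 0 - 3 = -3. Limit = -3.

Final answer: -3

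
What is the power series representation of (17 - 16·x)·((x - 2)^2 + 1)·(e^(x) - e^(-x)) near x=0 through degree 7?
3487·x^7/2520 - 39·x^6/5 + 341·x^5/12 - 244·x^4/3 + 571·x^3/3 - 296·x^2 + 170·x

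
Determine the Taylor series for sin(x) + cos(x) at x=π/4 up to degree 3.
√(2) - √(2)·(x - π/4)^2/2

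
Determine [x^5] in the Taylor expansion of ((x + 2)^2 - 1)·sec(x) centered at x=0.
Expand to order 5: ((x + 2)^2 - 1)·sec(x) = 5·x^5/6 + 9·x^4/8 + 2·x^3 + 5·x^2/2 + 4·x + 3 + O(x^6).
The coefficient of x^5 is 5/6.

Final answer: 5/6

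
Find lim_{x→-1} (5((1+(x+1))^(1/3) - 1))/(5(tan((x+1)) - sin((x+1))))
Both numerator and denominator → 0 as x → -1; this is a 0/0 indeterminate form.
Expand each to leading order near x = -1: numerator ~ 5·(x + 1)/3, denominator ~ 5·(x + 1)^3/2.
The limit of the ratio is ∞.

Final answer: ∞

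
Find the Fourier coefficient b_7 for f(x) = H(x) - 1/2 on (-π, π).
b_7 = (1/π) ∫_{-π}^{π} f(x)·sin(7x) dx.
Evaluate the integral (use parity and integration by parts as needed): b_7 = 2/(7·π).

Final answer: 2/(7·π)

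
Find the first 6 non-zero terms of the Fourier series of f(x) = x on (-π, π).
2·sin(x) - sin(2·x) + 2·sin(3·x)/3 - sin(4·x)/2 + 2·sin(5·x)/5 - sin(6·x)/3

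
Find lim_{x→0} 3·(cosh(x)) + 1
Direct substitution at x = 0 gives 4.

Final answer: 4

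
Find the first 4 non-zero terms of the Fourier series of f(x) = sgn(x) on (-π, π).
4·sin(x)/π + 4·sin(3·x)/(3·π) + 4·sin(5·x)/(5·π) + 4·sin(7·x)/(7·π)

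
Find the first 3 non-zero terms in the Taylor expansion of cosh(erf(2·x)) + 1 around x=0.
x^4·(-64/(3·π) + 32/(3·π^2)) + 8·x^2/π + 2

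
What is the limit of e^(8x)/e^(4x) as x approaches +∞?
This is an ∞/∞ indeterminate form as x → +∞.
Rewrite e^(8x)/e^(4x) = e^((8−4)x) = e^(4x); the exponent coefficient is 4 > 0 so e^(4x) → ∞.
Limit = ∞.

Final answer: ∞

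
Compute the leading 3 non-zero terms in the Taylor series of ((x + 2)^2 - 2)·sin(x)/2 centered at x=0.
x^3/3 + 2·x^2 + x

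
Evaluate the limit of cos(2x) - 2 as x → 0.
Direct substitution at x = 0 gives -1.

Final answer: -1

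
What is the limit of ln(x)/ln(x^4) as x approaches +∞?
This is an ∞/∞ indeterminate form as x → +∞.
Write ln(x^4) = 4·ln(x), reducing the quotient to 1/4.
Limit = 1/4.

Final answer: 1/4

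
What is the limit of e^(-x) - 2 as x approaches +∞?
Evaluate the dominant behaviour as x → +∞; each term tends to a finite value or vanishes.
Limit = -2.

Final answer: -2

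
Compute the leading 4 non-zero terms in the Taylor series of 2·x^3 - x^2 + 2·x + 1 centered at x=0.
2·x^3 - x^2 + 2·x + 1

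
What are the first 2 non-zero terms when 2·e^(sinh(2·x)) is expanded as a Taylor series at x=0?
4·x + 2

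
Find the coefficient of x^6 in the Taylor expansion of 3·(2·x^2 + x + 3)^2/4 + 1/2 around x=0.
Expand to order 6: 3·(2·x^2 + x + 3)^2/4 + 1/2 = 3·x^4 + 3·x^3 + 39·x^2/4 + 9·x/2 + 29/4 + O(x^7).
The coefficient of x^6 is 0.

Final answer: 0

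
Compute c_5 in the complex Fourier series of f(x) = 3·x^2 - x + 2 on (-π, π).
Compute the real Fourier coefficients first: a_5 = -12/25, b_5 = -2/5.
Then c_5 = (a_5 − i·b_5)/2 = -6/25 + i/5.

Final answer: -6/25 + i/5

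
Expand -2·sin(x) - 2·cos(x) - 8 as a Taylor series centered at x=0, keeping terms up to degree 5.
-x^5/60 - x^4/12 + x^3/3 + x^2 - 2·x - 10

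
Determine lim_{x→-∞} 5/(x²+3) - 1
Evaluate the dominant behaviour as x → -∞; each term tends to a finite value or vanishes.
Limit = -1.

Final answer: -1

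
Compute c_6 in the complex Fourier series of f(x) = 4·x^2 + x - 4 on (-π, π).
Compute the real Fourier coefficients first: a_6 = 4/9, b_6 = -1/3.
Then c_6 = (a_6 − i·b_6)/2 = 2/9 + i/6.

Final answer: 2/9 + i/6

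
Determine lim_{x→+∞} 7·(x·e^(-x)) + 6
Evaluate the dominant behaviour as x → +∞; each term tends to a finite value or vanishes.
Limit = 6.

Final answer: 6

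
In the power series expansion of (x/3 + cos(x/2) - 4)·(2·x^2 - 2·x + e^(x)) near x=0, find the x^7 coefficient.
Expand to order 7: (x/3 + cos(x/2) - 4)·(2·x^2 - 2·x + e^(x)) = -139·x^7/193536 - x^6/9216 - 199·x^5/5760 - 437·x^4/1152 + 11·x^3/24 - 191·x^2/24 + 10·x/3 - 3 + O(x^8).
The coefficient of x^7 is -139/193536.

Final answer: -139/193536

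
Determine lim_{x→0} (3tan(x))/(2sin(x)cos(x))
Both numerator and denominator → 0 as x → 0; this is a 0/0 indeterminate form.
Expand each to leading order near x = 0: numerator ~ 3·x, denominator ~ 2·x.
The limit of the ratio is 3/2.

Final answer: 3/2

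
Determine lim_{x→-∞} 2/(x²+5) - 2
Evaluate the dominant behaviour as x → -∞; each term tends to a finite value or vanishes.
Limit = -2.

Final answer: -2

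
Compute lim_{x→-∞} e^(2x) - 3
Evaluate the dominant behaviour as x → -∞; each term tends to a finite value or vanishes.
Limit = -3.

Final answer: -3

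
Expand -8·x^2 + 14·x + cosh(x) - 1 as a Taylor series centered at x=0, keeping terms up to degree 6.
x^6/720 + x^4/24 - 15·x^2/2 + 14·x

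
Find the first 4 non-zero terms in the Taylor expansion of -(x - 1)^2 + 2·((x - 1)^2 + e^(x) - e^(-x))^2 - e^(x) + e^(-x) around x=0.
2·x^4 + x^3 + 3·x^2 + 1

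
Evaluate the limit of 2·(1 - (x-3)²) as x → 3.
Direct substitution at x = 3 gives 2.

Final answer: 2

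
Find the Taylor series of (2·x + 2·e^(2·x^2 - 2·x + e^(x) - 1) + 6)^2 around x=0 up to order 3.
-80·x^3 + 96·x^2 + 64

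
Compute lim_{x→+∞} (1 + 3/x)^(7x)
As x → +∞: write (1 + 3/x)^(7x) = ((1 + 3/x)^x)^7 → (e^3)^7 = e^21.
Limit = e^(21).

Final answer: e^(21)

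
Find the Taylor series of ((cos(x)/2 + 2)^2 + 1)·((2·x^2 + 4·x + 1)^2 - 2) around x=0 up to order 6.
-119·x^6/72 - 56·x^5/3 + 23·x^4/6 + 106·x^3 + 585·x^2/4 + 58·x - 29/4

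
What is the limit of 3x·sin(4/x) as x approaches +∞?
As x → +∞: let u = 4/x → 0⁺; then 3·x·sin(4/x) = 3·4·sin(u)/u → 3·4·1 = 12.
Limit = 12.

Final answer: 12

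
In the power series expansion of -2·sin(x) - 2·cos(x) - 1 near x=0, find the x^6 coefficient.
Expand to order 6: -2·sin(x) - 2·cos(x) - 1 = x^6/360 - x^5/60 - x^4/12 + x^3/3 + x^2 - 2·x - 3 + O(x^7).
The coefficient of x^6 is 1/360.

Final answer: 1/360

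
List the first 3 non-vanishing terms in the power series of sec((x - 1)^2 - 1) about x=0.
-2·x^3 + 2·x^2 + 1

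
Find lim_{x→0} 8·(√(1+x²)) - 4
Direct substitution at x = 0 gives 4.

Final answer: 4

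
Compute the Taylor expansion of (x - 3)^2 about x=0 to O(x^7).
x^2 - 6·x + 9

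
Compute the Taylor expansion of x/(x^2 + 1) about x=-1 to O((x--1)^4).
-1/2 + (x + 1)^2/4 + (x + 1)^3/4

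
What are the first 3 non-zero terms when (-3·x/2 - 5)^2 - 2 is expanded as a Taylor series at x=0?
9·x^2/4 + 15·x + 23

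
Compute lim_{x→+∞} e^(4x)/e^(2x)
This is an ∞/∞ indeterminate form as x → +∞.
Rewrite e^(4x)/e^(2x) = e^((4−2)x) = e^(2x); the exponent coefficient is 2 > 0 so e^(2x) → ∞.
Limit = ∞.

Final answer: ∞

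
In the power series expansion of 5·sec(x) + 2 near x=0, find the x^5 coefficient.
Expand to order 5: 5·sec(x) + 2 = 25·x^4/24 + 5·x^2/2 + 7 + O(x^6).
The coefficient of x^5 is 0.

Final answer: 0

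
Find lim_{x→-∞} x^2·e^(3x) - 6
The product is a 0·∞ indeterminate form at x → -∞.
Rewrite the product as x^2 / e^(-3x) (an ∞/∞ form) and apply L'Hôpital, or use the standard hierarchy e^(3|x|) ≫ |x^2| as x → -∞.
The indeterminate product → 0, so the limit = -6.

Final answer: -6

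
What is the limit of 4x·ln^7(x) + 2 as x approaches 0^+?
The product is a 0·∞ indeterminate form at x → 0⁺.
Rewrite the product as 4·ln^7(x) / x^(-1) and apply L'Hôpital, or use the standard hierarchy x^(-1) ≫ |ln x|^7 as x → 0⁺.
The indeterminate product → 0, so the limit = 2.

Final answer: 2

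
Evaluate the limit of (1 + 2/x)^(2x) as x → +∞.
As x → +∞: write (1 + 2/x)^(2x) = ((1 + 2/x)^x)^2 → (e^2)^2 = e^4.
Limit = e^(4).

Final answer: e^(4)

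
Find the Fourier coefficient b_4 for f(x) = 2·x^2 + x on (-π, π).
b_4 = (1/π) ∫_{-π}^{π} f(x)·sin(4x) dx.
Evaluate the integral (use parity and integration by parts as needed): b_4 = -1/2.

Final answer: -1/2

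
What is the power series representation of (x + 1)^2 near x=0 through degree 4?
x^2 + 2·x + 1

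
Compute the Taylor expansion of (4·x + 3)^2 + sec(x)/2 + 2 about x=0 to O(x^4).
65·x^2/4 + 24·x + 23/2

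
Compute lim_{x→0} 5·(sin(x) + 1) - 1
Direct substitution at x = 0 gives 4.

Final answer: 4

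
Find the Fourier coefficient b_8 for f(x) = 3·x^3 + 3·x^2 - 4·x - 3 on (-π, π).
b_8 = (1/π) ∫_{-π}^{π} f(x)·sin(8x) dx.
Evaluate the integral (use parity and integration by parts as needed): b_8 = 137/128 - 3·π^2/4.

Final answer: 137/128 - 3·π^2/4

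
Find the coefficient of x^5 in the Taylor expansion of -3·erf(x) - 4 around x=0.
Expand to order 5: -3·erf(x) - 4 = -3·x^5/(5·√(π)) + 2·x^3/√(π) - 6·x/√(π) - 4 + O(x^6).
The coefficient of x^5 is -3/(5·√(π)).

Final answer: -3/(5·√(π))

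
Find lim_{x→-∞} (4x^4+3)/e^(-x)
This is an ∞/∞ indeterminate form as x → -∞.
Compare growth rates of the dominant terms (exponentials ≫ polynomials ≫ logarithms), or apply L'Hôpital's rule; the quotient → 0.
Limit = 0.

Final answer: 0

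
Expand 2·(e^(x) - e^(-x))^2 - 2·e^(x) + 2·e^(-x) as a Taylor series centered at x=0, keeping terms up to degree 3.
-2·x^3/3 + 8·x^2 - 4·x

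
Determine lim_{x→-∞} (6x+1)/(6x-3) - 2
Evaluate the dominant behaviour as x → -∞; each term tends to a finite value or vanishes.
Limit = -1.

Final answer: -1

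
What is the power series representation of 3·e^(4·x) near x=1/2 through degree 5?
3·e^(2) + 12·e^(2)·(x - 1/2) + 24·e^(2)·(x - 1/2)^2 + 32·e^(2)·(x - 1/2)^3 + 32·e^(2)·(x - 1/2)^4 + 128·e^(2)·(x - 1/2)^5/5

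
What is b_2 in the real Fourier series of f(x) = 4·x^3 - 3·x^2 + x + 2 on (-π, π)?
b_2 = (1/π) ∫_{-π}^{π} f(x)·sin(2x) dx.
Evaluate the integral (use parity and integration by parts as needed): b_2 = 5 - 4·π^2.

Final answer: 5 - 4·π^2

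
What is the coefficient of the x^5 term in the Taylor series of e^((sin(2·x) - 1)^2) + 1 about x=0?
Expand to order 5: e^((sin(2·x) - 1)^2) + 1 = -152·e·x^5/5 + 104·e·x^4/3 - 24·e·x^3 + 12·e·x^2 - 4·e·x + 1 + e + O(x^6).
The coefficient of x^5 is -152·e/5.

Final answer: -152·e/5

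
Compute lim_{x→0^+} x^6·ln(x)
This is a 0·∞ indeterminate form at x → 0⁺.
Rewrite the product as ln(x) / x^(-6) and apply L'Hôpital, or use the standard hierarchy x^(-6) ≫ |ln x| as x → 0⁺.
The indeterminate product → 0, so the limit = 0.

Final answer: 0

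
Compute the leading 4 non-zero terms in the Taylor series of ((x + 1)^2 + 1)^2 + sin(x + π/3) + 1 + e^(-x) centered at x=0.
15·x^3/4 + x^2·(17/2 - √(3)/4) + 15·x/2 + √(3)/2 + 6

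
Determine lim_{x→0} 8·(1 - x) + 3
Direct substitution at x = 0 gives 11.

Final answer: 11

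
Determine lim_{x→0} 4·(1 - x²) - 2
Direct substitution at x = 0 gives 2.

Final answer: 2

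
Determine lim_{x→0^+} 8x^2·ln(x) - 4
The product is a 0·∞ indeterminate form at x → 0⁺.
Rewrite the product as 8·ln(x) / x^(-2) and apply L'Hôpital, or use the standard hierarchy x^(-2) ≫ |ln x| as x → 0⁺.
The indeterminate product → 0, so the limit = -4.

Final answer: -4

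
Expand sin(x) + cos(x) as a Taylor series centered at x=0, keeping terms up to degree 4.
x^4/24 - x^3/6 - x^2/2 + x + 1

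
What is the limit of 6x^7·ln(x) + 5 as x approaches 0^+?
The product is a 0·∞ indeterminate form at x → 0⁺.
Rewrite the product as 6·ln(x) / x^(-7) and apply L'Hôpital, or use the standard hierarchy x^(-7) ≫ |ln x| as x → 0⁺.
The indeterminate product → 0, so the limit = 5.

Final answer: 5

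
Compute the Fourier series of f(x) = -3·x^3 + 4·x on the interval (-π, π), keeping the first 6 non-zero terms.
(44 - 6·π^2)·sin(x) + (-17/2 + 3·π^2)·sin(2·x) + (4 - 2·π^2)·sin(3·x) + (-41/16 + 3·π^2/2)·sin(4·x) + (236/125 - 6·π^2/5)·sin(5·x) + (-3/2 + π^2)·sin(6·x)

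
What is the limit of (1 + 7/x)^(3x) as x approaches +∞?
As x → +∞: write (1 + 7/x)^(3x) = ((1 + 7/x)^x)^3 → (e^7)^3 = e^21.
Limit = e^(21).

Final answer: e^(21)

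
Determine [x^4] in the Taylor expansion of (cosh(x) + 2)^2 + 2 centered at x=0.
Expand to order 4: (cosh(x) + 2)^2 + 2 = x^4/2 + 3·x^2 + 11 + O(x^5).
The coefficient of x^4 is 1/2.

Final answer: 1/2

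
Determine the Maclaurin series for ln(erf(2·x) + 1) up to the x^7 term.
x^7·(-430080·π^4 - 1920·π^6 + 68096·π^5 + 737280·π^3)/(315·π^(13/2)) + x^6·(-30720 - 1792·π^2 + 15360·π)/(45·π^3) + x^5·(-1280·π^2 + 96·π^3 + 3072·π)/(15·π^(7/2)) + x^4·(-192 + 64·π)/(3·π^2) + x^3·(64 - 16·π)/(3·π^(3/2)) - 8·x^2/π + 4·x/√(π)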